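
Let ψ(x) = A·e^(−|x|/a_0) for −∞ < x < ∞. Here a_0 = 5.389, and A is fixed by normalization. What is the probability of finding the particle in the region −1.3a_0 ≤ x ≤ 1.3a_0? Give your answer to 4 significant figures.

|ψ|² is the probability density, so P = ∫_{−1.3a_0}^{1.3a_0} |ψ|² dx.
Since A² = 1/(a_0), this is the region integral divided by the full normalization integral.
By symmetry take twice the x ≥ 0 contribution in numerator and denominator; the 2's cancel. Substituting u = x/a_0, A² and the length scale cancel in the ratio: P = ∫_{0}^{1.3} e^(-2·u) du / ∫_{0}^{∞} e^(-2·u) du.
An antiderivative of e^(-2·u) is -e^(-2·u)/2; evaluating from 0 to 1.3 gives 1/2 - e^(-13/5)/2, while the full integral is 1/2.
This works out to P = 0.92573.

P ≈ 0.9257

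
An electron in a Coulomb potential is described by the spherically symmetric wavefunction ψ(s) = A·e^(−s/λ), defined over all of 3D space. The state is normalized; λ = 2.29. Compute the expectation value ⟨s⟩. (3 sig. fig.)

By definition ⟨s⟩ = ∫ s |ψ(s)|² 4πs² ds.
With ∫₀^∞ s^3 e^(−αs) ds = 3!/α^4, evaluating both integrals, ⟨s⟩ = 3·λ/2.
With λ = 2.29, ⟨s⟩ = 3.435.

⟨s⟩ ≈ 3.44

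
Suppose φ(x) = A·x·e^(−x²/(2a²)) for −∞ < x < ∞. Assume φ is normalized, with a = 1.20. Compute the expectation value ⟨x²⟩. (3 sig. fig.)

By definition ⟨x²⟩ = ∫ x^2 |φ(x)|² dx.
Using the Gaussian integral ∫_{−∞}^{∞} e^(−αx²) dx = √(π/α), since the A² factors cancel between numerator and denominator, ⟨x²⟩ = 3·a^2/2.
With a = 1.20, ⟨x^2⟩ = 2.160.

⟨x^2⟩ ≈ 2.16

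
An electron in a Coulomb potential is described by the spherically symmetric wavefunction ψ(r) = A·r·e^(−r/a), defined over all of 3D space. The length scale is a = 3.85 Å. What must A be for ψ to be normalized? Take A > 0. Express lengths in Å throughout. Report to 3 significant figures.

A ≈ 0.0112 Å^(-5/2)

The normalization condition is ∫|ψ|² 4πr² dr = 1 from 0 to ∞.
(Spherical symmetry: dV = 4πr² dr.)
Using ∫₀^∞ rⁿ e^(−αr) dr = n!/αⁿ⁺¹, ∫|ψ|² 4πr² dr = A²·(3·π·a^5).
So A² = (3·π·a^5)^(−1).
Substituting a = 3.85 gives A² = 0.0001254, so A = 0.01120.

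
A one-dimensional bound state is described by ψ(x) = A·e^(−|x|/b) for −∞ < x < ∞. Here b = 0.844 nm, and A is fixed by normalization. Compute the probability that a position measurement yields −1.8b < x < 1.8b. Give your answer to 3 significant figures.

The probability is P = ∫ |ψ|² dx over [−1.8b, 1.8b].
Since A² = 1/(b), this is the region integral divided by the full normalization integral.
By symmetry take twice the x ≥ 0 contribution in numerator and denominator; the 2's cancel. Let u = x/b; then A² and the length scale cancel, so P = ∫_{0}^{1.8} e^(-2·u) du ÷ ∫_{0}^{∞} e^(-2·u) du.
Using ∫ e^(-2·u) du = -e^(-2·u)/2, the numerator is 1/2 - e^(-18/5)/2 and the denominator is 1/2.
Evaluating gives P = 0.9727.

P ≈ 0.973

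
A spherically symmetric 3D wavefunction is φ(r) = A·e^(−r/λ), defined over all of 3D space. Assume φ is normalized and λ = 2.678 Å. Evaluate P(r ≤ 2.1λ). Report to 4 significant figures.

P ≈ 0.7898

With dV = 4πr²dr, the probability is ∫|φ|² dV over r ≤ 2.1λ.
A² is fixed by ∫₀^∞ 4πr²|φ|² dr = 1, i.e. A² = (π·λ^3)^(−1).
In terms of u = r/λ (A², 4π and the length scale all cancel between numerator and denominator), P = [∫_{0}^{2.1} u^2·e^(-2·u) du] / [∫_{0}^{∞} u^2·e^(-2·u) du].
With ∫ u^2·e^(-2·u) du = -(2·u^2 + 2·u + 1)·e^(-2·u)/4 + C, the region integral is 1/4 - 701·e^(-21/5)/200 and the full one is 1/4.
The region integral divided by the full integral gives P = 0.78976.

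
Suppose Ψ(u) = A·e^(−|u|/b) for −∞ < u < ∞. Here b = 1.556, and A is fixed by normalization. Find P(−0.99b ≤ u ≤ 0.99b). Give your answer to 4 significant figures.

|Ψ|² is the probability density, so P = ∫_{−0.99b}^{0.99b} |Ψ|² du.
Since A² = 1/(b), this is the region integral divided by the full normalization integral.
Both integrals are even about u = 0, so only the u ≥ 0 halves are needed (the factors of 2 cancel). Substituting t = u/b, A² and the length scale cancel in the ratio: P = ∫_{0}^{0.99} e^(-2·t) dt / ∫_{0}^{∞} e^(-2·t) dt.
Using ∫ e^(-2·t) dt = -e^(-2·t)/2, the numerator is 1/2 - e^(-99/50)/2 and the denominator is 1/2.
This works out to P = 0.86193.

P ≈ 0.8619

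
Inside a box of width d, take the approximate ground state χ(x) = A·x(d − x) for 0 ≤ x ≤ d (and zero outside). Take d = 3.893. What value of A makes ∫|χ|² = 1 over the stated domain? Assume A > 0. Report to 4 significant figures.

Normalization requires ∫|χ|² dx = 1, integrated from 0 to d.
Expanding the polynomial and integrating term by term, carrying out the integral gives A² · d^5/30.
Setting this equal to 1 gives A² = 1/(d^5/30).
Substituting d = 3.893 gives A² = 0.033551, so A = 0.18317.

A ≈ 0.1832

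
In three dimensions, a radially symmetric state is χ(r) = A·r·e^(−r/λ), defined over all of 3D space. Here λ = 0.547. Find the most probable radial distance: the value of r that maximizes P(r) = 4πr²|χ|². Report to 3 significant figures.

r ≈ 1.09

Set d/dr [P(r) = 4πr²|χ|²] = 0 and solve for r > 0.
This gives r = 2·λ.
With λ = 0.547, the most probable radial distance is 1.094.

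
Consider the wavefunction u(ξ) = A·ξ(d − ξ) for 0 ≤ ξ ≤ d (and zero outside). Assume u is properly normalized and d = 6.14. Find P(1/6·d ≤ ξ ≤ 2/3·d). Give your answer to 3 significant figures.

The probability is P = ∫ |u|² dξ over [1/6·d, 2/3·d].
The normalization integral ∫|u|²dξ over the whole domain equals d^5/30·A², and A² cancels in the ratio.
Substituting t = ξ/d, A² and the length scale cancel in the ratio: P = ∫_{1/6}^{2/3} t^2·(1 - t)^2 dt / ∫_{0}^{1} t^2·(1 - t)^2 dt.
An antiderivative of t^2·(1 - t)^2 is t^3·(6·t^2 - 15·t + 10)/30; evaluating from 1/6 to 2/3 gives 163/6480, while the full integral is 1/30.
Evaluating gives P = 163/216.

P ≈ 0.755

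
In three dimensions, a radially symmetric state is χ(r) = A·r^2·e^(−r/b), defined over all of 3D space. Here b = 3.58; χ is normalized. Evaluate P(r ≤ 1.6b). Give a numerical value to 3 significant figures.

P ≈ 0.0446

With dV = 4πr²dr, the probability is ∫|χ|² dV over r ≤ 1.6b.
The full normalization integral is A²·[45·π·b^7/2] = 1, fixing A².
Substituting u = r/b, A², 4π and the length scale all cancel in the ratio: P = ∫_{0}^{1.6} u^6·e^(-2·u) du / ∫_{0}^{∞} u^6·e^(-2·u) du.
An antiderivative of u^6·e^(-2·u) is -(4·u^6 + 12·u^5 + 30·u^4 + 60·u^3 + 90·u^2 + 90·u + 45)·e^(-2·u)/8; evaluating from 0 to 1.6 gives ≈ 0.25098, while the full integral is 45/8.
This evaluates to P = 0.04462.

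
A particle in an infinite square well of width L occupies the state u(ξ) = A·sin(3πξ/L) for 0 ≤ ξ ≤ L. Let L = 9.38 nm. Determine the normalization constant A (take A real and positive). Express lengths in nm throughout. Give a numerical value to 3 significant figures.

A ≈ 0.462 nm^(-1/2)

Require ∫ |u|² dξ = 1 over the whole domain.
With u = A·sin(3πξ/L), the integral evaluates to A²·[L/2].
Hence A² = 1/[L/2].
Plugging in L = 9.38 yields A = 0.4618.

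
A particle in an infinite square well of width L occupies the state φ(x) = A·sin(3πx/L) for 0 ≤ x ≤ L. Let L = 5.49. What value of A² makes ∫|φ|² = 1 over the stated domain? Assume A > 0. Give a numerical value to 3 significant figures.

Require ∫ |φ|² dx = 1 over the whole domain.
With φ = A·sin(3πx/L), the integral evaluates to A²·[L/2].
So A² = (L/2)^(−1).
Substituting L = 5.49 gives A² = 0.3643, so A = 0.6036.

A^2 ≈ 0.364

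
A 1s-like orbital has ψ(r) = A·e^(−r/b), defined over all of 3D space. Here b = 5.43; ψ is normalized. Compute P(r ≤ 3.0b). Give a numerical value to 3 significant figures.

With dV = 4πr²dr, the probability is ∫|ψ|² dV over r ≤ 3.0b.
The full normalization integral is A²·[π·b^3] = 1, fixing A².
Substituting u = r/b, A², 4π and the length scale all cancel in the ratio: P = ∫_{0}^{3.0} u^2·e^(-2·u) du / ∫_{0}^{∞} u^2·e^(-2·u) du.
With ∫ u^2·e^(-2·u) du = -(2·u^2 + 2·u + 1)·e^(-2·u)/4 + C, the region integral is 1/4 - 25·e^(-6)/4 and the full one is 1/4.
The region integral divided by the full integral gives P = 0.9380.

P ≈ 0.938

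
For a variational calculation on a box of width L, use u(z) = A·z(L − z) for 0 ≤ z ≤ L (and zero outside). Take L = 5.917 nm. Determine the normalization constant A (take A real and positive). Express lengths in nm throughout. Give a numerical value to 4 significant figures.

A ≈ 0.06431 nm^(-5/2)

Normalization requires ∫|u|² dz = 1, integrated from 0 to L.
Carrying out the integral gives A² · L^5/30.
So A² = (L^5/30)^(−1).
Plugging in L = 5.917 yields A = 0.064314.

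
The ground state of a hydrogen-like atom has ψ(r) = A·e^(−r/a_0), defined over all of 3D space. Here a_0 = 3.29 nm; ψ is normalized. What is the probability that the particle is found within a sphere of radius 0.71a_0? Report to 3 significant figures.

P ≈ 0.171

Integrate the radial probability density 4πr²|ψ|² over r ≤ 0.71a_0.
A² is fixed by ∫₀^∞ 4πr²|ψ|² dr = 1, i.e. A² = (π·a_0^3)^(−1).
Let u = r/a_0; then A², 4π and the length scale all cancel, so P = ∫_{0}^{0.71} u^2·e^(-2·u) du ÷ ∫_{0}^{∞} u^2·e^(-2·u) du.
An antiderivative of u^2·e^(-2·u) is -(2·u^2 + 2·u + 1)·e^(-2·u)/4; evaluating from 0 to 0.71 gives ≈ 0.042839, while the full integral is 1/4.
This evaluates to P = 0.1714.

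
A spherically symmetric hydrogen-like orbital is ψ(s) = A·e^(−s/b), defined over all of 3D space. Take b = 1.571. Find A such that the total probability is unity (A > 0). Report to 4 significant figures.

Normalization requires ∫|ψ|² 4πs² ds = 1, integrated from 0 to ∞.
In 3D with spherical symmetry the volume element is 4πs² ds.
Using ∫₀^∞ sⁿ e^(−αs) ds = n!/αⁿ⁺¹, the integral (without the A² prefactor) comes out to π·b^3.
Plugging in b = 1.571 yields A = 0.28652.

A ≈ 0.2865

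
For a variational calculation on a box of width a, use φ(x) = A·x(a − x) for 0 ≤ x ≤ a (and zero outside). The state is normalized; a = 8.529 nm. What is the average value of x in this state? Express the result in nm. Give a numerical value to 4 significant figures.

The expectation value is the |φ|²-weighted average of x: ∫ x|φ|² dx.
Expanding the polynomial and integrating term by term, since the A² factors cancel between numerator and denominator, ⟨x⟩ = a/2.
Putting a = 8.529 gives 4.2645.

⟨x⟩ ≈ 4.265 nm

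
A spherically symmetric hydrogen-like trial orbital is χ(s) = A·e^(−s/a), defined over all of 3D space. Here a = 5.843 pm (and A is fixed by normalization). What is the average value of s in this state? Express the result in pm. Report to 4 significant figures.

The expectation value is the |χ|²-weighted average of s: ∫ s|χ|² 4πs² ds.
Recall ∫₀^∞ s^m e^(−s/β) ds = m!·β^(m+1), evaluating both integrals, ⟨s⟩ = 3·a/2.
With a = 5.843, ⟨s⟩ = 8.7645.

⟨s⟩ ≈ 8.765 pm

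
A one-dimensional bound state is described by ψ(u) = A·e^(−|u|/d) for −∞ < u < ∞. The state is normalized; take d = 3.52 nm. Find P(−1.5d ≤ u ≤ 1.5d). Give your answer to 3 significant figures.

P = ∫_{−1.5d}^{1.5d} |ψ(u)|² du.
The normalization integral ∫|ψ|²du over the whole domain equals d·A², and A² cancels in the ratio.
By symmetry take twice the u ≥ 0 contribution in numerator and denominator; the 2's cancel. Let t = u/d; then A² and the length scale cancel, so P = ∫_{0}^{1.5} e^(-2·t) dt ÷ ∫_{0}^{∞} e^(-2·t) dt.
With ∫ e^(-2·t) dt = -e^(-2·t)/2 + C, the region integral is 1/2 - e^(-3)/2 and the full one is 1/2.
The result is P = 0.9502.

P ≈ 0.950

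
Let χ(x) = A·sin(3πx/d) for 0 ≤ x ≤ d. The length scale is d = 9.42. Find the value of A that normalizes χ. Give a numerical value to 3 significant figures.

A ≈ 0.461

The normalization condition is ∫|χ|² dx = 1 from 0 to d.
Carrying out the integral gives A² · d/2.
Setting this equal to 1 gives A² = 1/(d/2).
Plugging in d = 9.42 yields A = 0.4608.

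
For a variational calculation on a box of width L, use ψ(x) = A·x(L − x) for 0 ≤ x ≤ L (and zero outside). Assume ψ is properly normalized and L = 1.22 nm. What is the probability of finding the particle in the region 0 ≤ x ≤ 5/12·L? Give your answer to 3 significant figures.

P ≈ 0.347

P = ∫_{0}^{5/12·L} |ψ(x)|² dx.
With A² fixed by ∫|ψ|² = 1, i.e. A² = (L^5/30)^(−1), substitute and integrate.
Let u = x/L; then A² and the length scale cancel, so P = ∫_{0}^{5/12} u^2·(1 - u)^2 du ÷ ∫_{0}^{1} u^2·(1 - u)^2 du.
With ∫ u^2·(1 - u)^2 du = u^3·(6·u^2 - 15·u + 10)/30 + C, the region integral is ≈ 0.011554 and the full one is 1/30.
This works out to P = 0.3466.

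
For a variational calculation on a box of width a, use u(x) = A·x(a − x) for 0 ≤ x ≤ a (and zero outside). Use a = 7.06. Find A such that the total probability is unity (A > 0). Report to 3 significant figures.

Normalization requires ∫|u|² dx = 1, integrated from 0 to a.
The integral (without the A² prefactor) comes out to a^5/30.
With a = 7.06: A² = 0.001710 and A = 0.04136.

A ≈ 0.0414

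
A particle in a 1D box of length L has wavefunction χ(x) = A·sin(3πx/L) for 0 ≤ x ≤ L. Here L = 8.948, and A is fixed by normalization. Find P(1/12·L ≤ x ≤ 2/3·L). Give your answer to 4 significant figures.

|χ|² is the probability density, so P = ∫_{1/12·L}^{2/3·L} |χ|² dx.
The normalization integral ∫|χ|²dx over the whole domain equals L/2·A², and A² cancels in the ratio.
Substituting u = x/L, A² and the length scale cancel in the ratio: P = ∫_{1/12}^{2/3} sin(3·π·u)^2 du / ∫_{0}^{1} sin(3·π·u)^2 du.
Using ∫ sin(3·π·u)^2 du = u/2 - sin(6·π·u)/(12·π), the numerator is 1/(12·π) + 7/24 and the denominator is 1/2.
Taking the ratio, P = (2 + 7·π)/(12·π).

P ≈ 0.6364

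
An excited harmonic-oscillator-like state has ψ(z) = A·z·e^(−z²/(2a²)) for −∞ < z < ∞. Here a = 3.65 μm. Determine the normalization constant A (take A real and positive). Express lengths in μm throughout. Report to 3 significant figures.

A ≈ 0.152 μm^(-3/2)

Require ∫ |ψ|² dz = 1 over the whole domain.
The integral (without the A² prefactor) comes out to √(π)·a^3/2.
Setting this equal to 1 gives A² = 1/(√(π)·a^3/2).
Substituting a = 3.65 gives A² = 0.02320, so A = 0.1523.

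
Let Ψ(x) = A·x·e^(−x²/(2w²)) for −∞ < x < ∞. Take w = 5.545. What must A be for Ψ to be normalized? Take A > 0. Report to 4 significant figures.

We need A² ∫|f|² dx = 1, taking the integral from −∞ to ∞.
Differentiating ∫e^(−αx²) dx = √(π/α) under α to get the higher moments, carrying out the integral gives A² · √(π)·w^3/2.
Hence A² = 1/[√(π)·w^3/2].
Substituting w = 5.545 gives A² = 0.0066184, so A = 0.081353.

A ≈ 0.08135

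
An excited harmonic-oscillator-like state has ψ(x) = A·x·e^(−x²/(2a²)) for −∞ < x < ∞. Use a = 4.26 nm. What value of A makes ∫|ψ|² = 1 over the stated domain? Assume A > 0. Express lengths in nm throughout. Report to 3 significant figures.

A ≈ 0.121 nm^(-3/2)

We need A² ∫|f|² dx = 1, taking the integral from −∞ to ∞.
With ψ = A·x·e^(−x²/(2a²)), the integral evaluates to A²·[√(π)·a^3/2].
Setting this equal to 1 gives A² = 1/(√(π)·a^3/2).
Plugging in a = 4.26 yields A = 0.1208.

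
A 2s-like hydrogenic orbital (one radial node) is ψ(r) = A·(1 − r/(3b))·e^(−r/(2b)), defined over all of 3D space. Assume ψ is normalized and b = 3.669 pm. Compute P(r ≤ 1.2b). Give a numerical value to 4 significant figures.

P ≈ 0.1899

With dV = 4πr²dr, the probability is ∫|ψ|² dV over r ≤ 1.2b.
The full normalization integral is A²·[8·π·b^3/3] = 1, fixing A².
In terms of u = r/b (A², 4π and the length scale all cancel between numerator and denominator), P = [∫_{0}^{1.2} u^2·(1 - u/3)^2·e^(-u) du] / [∫_{0}^{∞} u^2·(1 - u/3)^2·e^(-u) du].
An antiderivative of u^2·(1 - u/3)^2·e^(-u) is (-u^4 + 2·u^3 - 3·u^2 - 6·u - 6)·e^(-u)/9; evaluating from 0 to 1.2 gives 2/3 - 3362·e^(-6/5)/1875, while the full integral is 2/3.
The region integral divided by the full integral gives P = 0.18991.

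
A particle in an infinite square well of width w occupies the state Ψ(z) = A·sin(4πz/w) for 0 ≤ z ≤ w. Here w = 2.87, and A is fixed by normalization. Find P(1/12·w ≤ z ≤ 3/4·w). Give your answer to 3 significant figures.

P ≈ 0.701

The probability is P = ∫ |Ψ|² dz over [1/12·w, 3/4·w].
With A² fixed by ∫|Ψ|² = 1, i.e. A² = (w/2)^(−1), substitute and integrate.
Let u = z/w; then A² and the length scale cancel, so P = ∫_{1/12}^{3/4} sin(4·π·u)^2 du ÷ ∫_{0}^{1} sin(4·π·u)^2 du.
Using ∫ sin(4·π·u)^2 du = u/2 - sin(4·π·u)·cos(4·π·u)/(8·π), the numerator is √(3)/(32·π) + 1/3 and the denominator is 1/2.
Evaluating gives P = √(3)/(16·π) + 2/3.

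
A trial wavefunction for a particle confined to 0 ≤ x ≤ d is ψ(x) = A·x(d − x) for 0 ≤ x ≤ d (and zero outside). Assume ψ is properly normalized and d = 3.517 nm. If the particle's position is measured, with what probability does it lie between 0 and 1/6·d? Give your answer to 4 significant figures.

P = ∫_{0}^{1/6·d} |ψ(x)|² dx.
With A² fixed by ∫|ψ|² = 1, i.e. A² = (d^5/30)^(−1), substitute and integrate.
In terms of u = x/d (A² and the length scale cancel between numerator and denominator), P = [∫_{0}^{1/6} u^2·(1 - u)^2 du] / [∫_{0}^{1} u^2·(1 - u)^2 du].
Using ∫ u^2·(1 - u)^2 du = u^3·(6·u^2 - 15·u + 10)/30, the numerator is ≈ 0.00118313 and the denominator is 1/30.
Evaluating gives P = 23/648.

P ≈ 0.03549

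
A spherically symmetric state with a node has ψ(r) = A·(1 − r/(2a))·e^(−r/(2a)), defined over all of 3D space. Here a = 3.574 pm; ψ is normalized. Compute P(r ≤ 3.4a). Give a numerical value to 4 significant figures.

P ≈ 0.1028

Integrate the radial probability density 4πr²|ψ|² over r ≤ 3.4a.
Normalization gives A² = 1/(8·π·a^3).
In terms of u = r/a (A², 4π and the length scale all cancel between numerator and denominator), P = [∫_{0}^{3.4} u^2·(1 - u/2)^2·e^(-u) du] / [∫_{0}^{∞} u^2·(1 - u/2)^2·e^(-u) du].
With ∫ u^2·(1 - u/2)^2·e^(-u) du = -(u^4/4 + u^2 + 2·u + 2)·e^(-u) + C, the region integral is ≈ 0.205573 and the full one is 2.
This evaluates to P = 0.10279.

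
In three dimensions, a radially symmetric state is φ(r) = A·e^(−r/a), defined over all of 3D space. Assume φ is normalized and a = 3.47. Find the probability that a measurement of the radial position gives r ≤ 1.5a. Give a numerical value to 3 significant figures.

P = ∫ |φ|² 4πr² dr over r ≤ 1.5a.
The full normalization integral is A²·[π·a^3] = 1, fixing A².
In terms of u = r/a (A², 4π and the length scale all cancel between numerator and denominator), P = [∫_{0}^{1.5} u^2·e^(-2·u) du] / [∫_{0}^{∞} u^2·e^(-2·u) du].
Using ∫ u^2·e^(-2·u) du = -(2·u^2 + 2·u + 1)·e^(-2·u)/4, the numerator is 1/4 - 17·e^(-3)/8 and the denominator is 1/4.
Taking the ratio yields P = 0.5768.

P ≈ 0.577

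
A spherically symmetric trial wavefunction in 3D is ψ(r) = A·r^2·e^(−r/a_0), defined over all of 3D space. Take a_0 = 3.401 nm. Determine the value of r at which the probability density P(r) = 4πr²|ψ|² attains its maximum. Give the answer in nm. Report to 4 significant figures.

Set d/dr [P(r) = 4πr²|ψ|²] = 0 and solve for r > 0.
This gives r = 3·a_0.
With a_0 = 3.401, the most probable radial distance is 10.203 nm.

r ≈ 10.20 nm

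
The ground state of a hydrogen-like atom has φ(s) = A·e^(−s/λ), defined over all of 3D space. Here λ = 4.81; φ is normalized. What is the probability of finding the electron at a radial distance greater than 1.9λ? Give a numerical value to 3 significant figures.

P ≈ 0.269

Integrate the radial probability density 4πs²|φ|² over s > 1.9λ.
A² is fixed by ∫₀^∞ 4πs²|φ|² ds = 1, i.e. A² = (π·λ^3)^(−1).
In terms of u = s/λ (A², 4π and the length scale all cancel between numerator and denominator), P = [∫_{1.9}^{∞} u^2·e^(-2·u) du] / [∫_{0}^{∞} u^2·e^(-2·u) du].
Using ∫ u^2·e^(-2·u) du = -(2·u^2 + 2·u + 1)·e^(-2·u)/4, the numerator is 601·e^(-19/5)/200 and the denominator is 1/4.
Taking the ratio yields P = 0.2689.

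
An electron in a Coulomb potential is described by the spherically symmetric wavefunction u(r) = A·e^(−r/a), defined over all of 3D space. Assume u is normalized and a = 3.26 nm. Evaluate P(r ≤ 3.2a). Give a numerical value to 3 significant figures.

With dV = 4πr²dr, the probability is ∫|u|² dV over r ≤ 3.2a.
Normalization gives A² = 1/(π·a^3).
Substituting t = r/a, A², 4π and the length scale all cancel in the ratio: P = ∫_{0}^{3.2} t^2·e^(-2·t) dt / ∫_{0}^{∞} t^2·e^(-2·t) dt.
Using ∫ t^2·e^(-2·t) dt = -(2·t^2 + 2·t + 1)·e^(-2·t)/4, the numerator is 1/4 - 697·e^(-32/5)/100 and the denominator is 1/4.
This evaluates to P = 0.9537.

P ≈ 0.954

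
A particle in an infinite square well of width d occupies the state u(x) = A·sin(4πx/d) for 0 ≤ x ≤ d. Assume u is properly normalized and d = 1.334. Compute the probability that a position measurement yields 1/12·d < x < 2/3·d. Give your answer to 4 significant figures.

P ≈ 0.6522

P = ∫_{1/12·d}^{2/3·d} |u(x)|² dx.
The normalization integral ∫|u|²dx over the whole domain equals d/2·A², and A² cancels in the ratio.
Let t = x/d; then A² and the length scale cancel, so P = ∫_{1/12}^{2/3} sin(4·π·t)^2 dt ÷ ∫_{0}^{1} sin(4·π·t)^2 dt.
Using ∫ sin(4·π·t)^2 dt = t/2 - sin(4·π·t)·cos(4·π·t)/(8·π), the numerator is √(3)/(16·π) + 7/24 and the denominator is 1/2.
The result is P = √(3)/(8·π) + 7/12.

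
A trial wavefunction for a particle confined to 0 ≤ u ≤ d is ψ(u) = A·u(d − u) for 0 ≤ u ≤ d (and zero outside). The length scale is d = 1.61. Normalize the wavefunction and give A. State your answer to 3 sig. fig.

A ≈ 1.67

The normalization condition is ∫|ψ|² du = 1 from 0 to d.
Expanding the polynomial and integrating term by term, carrying out the integral gives A² · d^5/30.
Hence A² = 1/[d^5/30].
With d = 1.61: A² = 2.773 and A = 1.665.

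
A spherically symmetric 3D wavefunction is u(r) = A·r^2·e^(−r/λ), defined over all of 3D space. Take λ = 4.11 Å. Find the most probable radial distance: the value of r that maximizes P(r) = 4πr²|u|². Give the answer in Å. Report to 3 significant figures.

r ≈ 12.3 Å

Set d/dr [P(r) = 4πr²|u|²] = 0 and solve for r > 0.
This gives r = 3·λ.
With λ = 4.11, the most probable radial distance is 12.33 Å.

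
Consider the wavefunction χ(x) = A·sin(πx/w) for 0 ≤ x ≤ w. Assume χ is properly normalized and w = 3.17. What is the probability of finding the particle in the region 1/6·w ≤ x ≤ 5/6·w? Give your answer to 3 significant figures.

P ≈ 0.942

|χ|² is the probability density, so P = ∫_{1/6·w}^{5/6·w} |χ|² dx.
Since A² = 1/(w/2), this is the region integral divided by the full normalization integral.
In terms of u = x/w (A² and the length scale cancel between numerator and denominator), P = [∫_{1/6}^{5/6} sin(π·u)^2 du] / [∫_{0}^{1} sin(π·u)^2 du].
Using ∫ sin(π·u)^2 du = u/2 - sin(2·π·u)/(4·π), the numerator is √(3)/(4·π) + 1/3 and the denominator is 1/2.
The result is P = √(3)/(2·π) + 2/3.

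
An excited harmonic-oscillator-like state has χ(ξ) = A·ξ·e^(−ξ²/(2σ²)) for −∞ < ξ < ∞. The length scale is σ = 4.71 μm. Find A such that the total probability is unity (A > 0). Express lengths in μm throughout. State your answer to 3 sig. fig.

Require ∫ |χ|² dξ = 1 over the whole domain.
Differentiating ∫e^(−αξ²) dξ = √(π/α) under α to get the higher moments, the integral (without the A² prefactor) comes out to √(π)·σ^3/2.
Setting this equal to 1 gives A² = 1/(√(π)·σ^3/2).
Plugging in σ = 4.71 yields A = 0.1039.

A ≈ 0.104 μm^(-3/2)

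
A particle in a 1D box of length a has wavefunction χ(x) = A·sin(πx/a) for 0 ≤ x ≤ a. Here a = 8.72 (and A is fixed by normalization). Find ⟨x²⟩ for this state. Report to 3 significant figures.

⟨x^2⟩ ≈ 21.5

By definition ⟨x²⟩ = ∫ x^2 |χ(x)|² dx.
Evaluating both integrals, ⟨x²⟩ = -a^2/(2·π^2) + a^2/3.
Putting a = 8.72 gives 21.49.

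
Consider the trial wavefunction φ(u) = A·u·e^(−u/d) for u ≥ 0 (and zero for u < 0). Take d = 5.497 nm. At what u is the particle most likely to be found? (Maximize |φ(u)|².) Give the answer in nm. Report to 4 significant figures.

The maximum of |φ(u)|² occurs where its derivative vanishes.
Solving yields u = d.
With d = 5.497, the most probable position is 5.4970 nm.

u ≈ 5.497 nm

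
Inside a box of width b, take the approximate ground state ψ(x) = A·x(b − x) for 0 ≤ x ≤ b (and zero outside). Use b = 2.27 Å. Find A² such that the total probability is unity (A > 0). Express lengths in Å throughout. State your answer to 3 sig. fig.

A^2 ≈ 0.498 Å^(-5)

Require ∫ |ψ|² dx = 1 over the whole domain.
Carrying out the integral gives A² · b^5/30.
Plugging in b = 2.27 yields A = 0.7055.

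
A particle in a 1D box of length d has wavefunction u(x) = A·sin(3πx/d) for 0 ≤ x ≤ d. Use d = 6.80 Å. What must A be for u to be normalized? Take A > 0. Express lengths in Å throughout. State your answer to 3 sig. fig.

Require ∫ |u|² dx = 1 over the whole domain.
Using sin²θ = (1 − cos 2θ)/2, the integral (without the A² prefactor) comes out to d/2.
Setting this equal to 1 gives A² = 1/(d/2).
Substituting d = 6.80 gives A² = 0.2941, so A = 0.5423.

A ≈ 0.542 Å^(-1/2)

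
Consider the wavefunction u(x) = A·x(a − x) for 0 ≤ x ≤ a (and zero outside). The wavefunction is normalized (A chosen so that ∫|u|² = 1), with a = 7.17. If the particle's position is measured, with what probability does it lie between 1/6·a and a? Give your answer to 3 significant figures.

P = ∫_{1/6·a}^{a} |u(x)|² dx.
With A² fixed by ∫|u|² = 1, i.e. A² = (a^5/30)^(−1), substitute and integrate.
Substituting t = x/a, A² and the length scale cancel in the ratio: P = ∫_{1/6}^{1} t^2·(1 - t)^2 dt / ∫_{0}^{1} t^2·(1 - t)^2 dt.
An antiderivative of t^2·(1 - t)^2 is t^3·(6·t^2 - 15·t + 10)/30; evaluating from 1/6 to 1 gives 125/3888, while the full integral is 1/30.
The result is P = 625/648.

P ≈ 0.965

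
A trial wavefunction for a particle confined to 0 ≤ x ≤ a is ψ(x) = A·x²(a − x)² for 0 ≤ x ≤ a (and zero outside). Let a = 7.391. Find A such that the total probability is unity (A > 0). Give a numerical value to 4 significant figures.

A ≈ 0.003094

We need A² ∫|f|² dx = 1, taking the integral from 0 to a.
Expanding the polynomial and integrating term by term, carrying out the integral gives A² · a^9/630.
Setting this equal to 1 gives A² = 1/(a^9/630).
Substituting a = 7.391 gives A² = 0.0000095722, so A = 0.0030939.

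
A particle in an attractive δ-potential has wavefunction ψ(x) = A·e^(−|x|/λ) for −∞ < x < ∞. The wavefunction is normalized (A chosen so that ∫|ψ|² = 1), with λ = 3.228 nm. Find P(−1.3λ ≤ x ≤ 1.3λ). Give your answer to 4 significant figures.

P = ∫_{−1.3λ}^{1.3λ} |ψ(x)|² dx.
With A² fixed by ∫|ψ|² = 1, i.e. A² = (λ)^(−1), substitute and integrate.
Both integrals are even about x = 0, so only the x ≥ 0 halves are needed (the factors of 2 cancel). In terms of u = x/λ (A² and the length scale cancel between numerator and denominator), P = [∫_{0}^{1.3} e^(-2·u) du] / [∫_{0}^{∞} e^(-2·u) du].
An antiderivative of e^(-2·u) is -e^(-2·u)/2; evaluating from 0 to 1.3 gives 1/2 - e^(-13/5)/2, while the full integral is 1/2.
The result is P = 0.92573.

P ≈ 0.9257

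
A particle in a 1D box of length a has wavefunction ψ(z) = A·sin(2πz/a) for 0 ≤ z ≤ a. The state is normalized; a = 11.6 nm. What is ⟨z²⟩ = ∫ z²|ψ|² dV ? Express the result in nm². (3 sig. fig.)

⟨z^2⟩ ≈ 43.1 nm^2

The expectation value is the |ψ|²-weighted average of z^2: ∫ z^2|ψ|² dz.
Since the A² factors cancel between numerator and denominator, ⟨z²⟩ = -a^2/(8·π^2) + a^2/3.
With a = 11.6, ⟨z^2⟩ = 43.15.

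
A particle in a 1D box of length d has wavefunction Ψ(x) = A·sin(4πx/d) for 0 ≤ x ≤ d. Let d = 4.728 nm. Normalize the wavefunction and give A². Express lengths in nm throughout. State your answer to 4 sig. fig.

We need A² ∫|f|² dx = 1, taking the integral from 0 to d.
The integral (without the A² prefactor) comes out to d/2.
Hence A² = 1/[d/2].
Plugging in d = 4.728 yields A = 0.65039.

A^2 ≈ 0.4230 nm^(-1)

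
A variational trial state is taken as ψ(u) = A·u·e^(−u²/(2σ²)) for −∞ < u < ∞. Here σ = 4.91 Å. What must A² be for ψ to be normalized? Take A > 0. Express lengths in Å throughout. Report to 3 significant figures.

Normalization requires ∫|ψ|² du = 1, integrated from −∞ to ∞.
Using the Gaussian integral ∫_{−∞}^{∞} e^(−αu²) du = √(π/α), the integral (without the A² prefactor) comes out to √(π)·σ^3/2.
Hence A² = 1/[√(π)·σ^3/2].
With σ = 4.91: A² = 0.009533 and A = 0.09763.

A^2 ≈ 0.00953 Å^(-3)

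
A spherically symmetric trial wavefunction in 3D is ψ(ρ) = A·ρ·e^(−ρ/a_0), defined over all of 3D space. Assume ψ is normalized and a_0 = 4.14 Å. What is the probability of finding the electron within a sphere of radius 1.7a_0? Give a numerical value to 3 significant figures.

With dV = 4πρ²dρ, the probability is ∫|ψ|² dV over ρ ≤ 1.7a_0.
A² is fixed by ∫₀^∞ 4πρ²|ψ|² dρ = 1, i.e. A² = (3·π·a_0^5)^(−1).
In terms of u = ρ/a_0 (A², 4π and the length scale all cancel between numerator and denominator), P = [∫_{0}^{1.7} u^4·e^(-2·u) du] / [∫_{0}^{∞} u^4·e^(-2·u) du].
An antiderivative of u^4·e^(-2·u) is -(u^4/2 + u^3 + 3·u^2/2 + 3·u/2 + 3/4)·e^(-2·u); evaluating from 0 to 1.7 gives ≈ 0.19186, while the full integral is 3/4.
The region integral divided by the full integral gives P = 0.2558.

P ≈ 0.256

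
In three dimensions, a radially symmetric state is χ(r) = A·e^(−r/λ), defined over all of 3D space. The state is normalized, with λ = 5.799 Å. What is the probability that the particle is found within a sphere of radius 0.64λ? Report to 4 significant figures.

Integrate the radial probability density 4πr²|χ|² over r ≤ 0.64λ.
The full normalization integral is A²·[π·λ^3] = 1, fixing A².
Let u = r/λ; then A², 4π and the length scale all cancel, so P = ∫_{0}^{0.64} u^2·e^(-2·u) du ÷ ∫_{0}^{∞} u^2·e^(-2·u) du.
With ∫ u^2·e^(-2·u) du = -(2·u^2 + 2·u + 1)·e^(-2·u)/4 + C, the region integral is 1/4 - 1937·e^(-32/25)/2500 and the full one is 1/4.
This evaluates to P = 0.13831.

P ≈ 0.1383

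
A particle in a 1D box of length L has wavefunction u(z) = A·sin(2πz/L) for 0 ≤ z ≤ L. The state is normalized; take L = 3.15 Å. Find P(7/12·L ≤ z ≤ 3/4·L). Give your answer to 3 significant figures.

P ≈ 0.236

P = ∫_{7/12·L}^{3/4·L} |u(z)|² dz.
Since A² = 1/(L/2), this is the region integral divided by the full normalization integral.
In terms of t = z/L (A² and the length scale cancel between numerator and denominator), P = [∫_{7/12}^{3/4} sin(2·π·t)^2 dt] / [∫_{0}^{1} sin(2·π·t)^2 dt].
An antiderivative of sin(2·π·t)^2 is t/2 - sin(4·π·t)/(8·π); evaluating from 7/12 to 3/4 gives √(3)/(16·π) + 1/12, while the full integral is 1/2.
Taking the ratio, P = (√(3)/8 + π/6)/π.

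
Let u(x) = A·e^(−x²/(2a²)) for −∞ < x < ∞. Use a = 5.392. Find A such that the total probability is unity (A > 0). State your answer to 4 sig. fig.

The normalization condition is ∫|u|² dx = 1 from −∞ to ∞.
With ∫_{−∞}^{∞} x^(2m) e^(−αx²) dx = (2m−1)!!·√π / (2^m α^(m+1/2)), ∫|u|² dx = A²·(√(π)·a).
Hence A² = 1/[√(π)·a].
With a = 5.392: A² = 0.10463 and A = 0.32347.

A ≈ 0.3235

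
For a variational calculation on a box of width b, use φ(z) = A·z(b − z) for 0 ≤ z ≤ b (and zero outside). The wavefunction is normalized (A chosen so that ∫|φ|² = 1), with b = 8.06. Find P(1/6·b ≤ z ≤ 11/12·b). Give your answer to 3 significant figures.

P ≈ 0.959

The probability is P = ∫ |φ|² dz over [1/6·b, 11/12·b].
Since A² = 1/(b^5/30), this is the region integral divided by the full normalization integral.
In terms of u = z/b (A² and the length scale cancel between numerator and denominator), P = [∫_{1/6}^{11/12} u^2·(1 - u)^2 du] / [∫_{0}^{1} u^2·(1 - u)^2 du].
With ∫ u^2·(1 - u)^2 du = u^3·(6·u^2 - 15·u + 10)/30 + C, the region integral is ≈ 0.031981 and the full one is 1/30.
Taking the ratio, P = 4421/4608.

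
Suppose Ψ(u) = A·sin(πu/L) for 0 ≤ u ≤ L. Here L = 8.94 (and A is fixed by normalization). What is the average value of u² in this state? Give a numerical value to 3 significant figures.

The expectation value is the |Ψ|²-weighted average of u^2: ∫ u^2|Ψ|² du.
Since the A² factors cancel between numerator and denominator, ⟨u²⟩ = -L^2/(2·π^2) + L^2/3.
With L = 8.94, ⟨u^2⟩ = 22.59.

⟨u^2⟩ ≈ 22.6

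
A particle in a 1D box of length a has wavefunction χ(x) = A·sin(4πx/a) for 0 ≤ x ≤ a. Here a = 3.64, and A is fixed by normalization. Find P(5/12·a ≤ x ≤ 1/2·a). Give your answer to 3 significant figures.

P ≈ 0.0489

The probability is P = ∫ |χ|² dx over [5/12·a, 1/2·a].
With A² fixed by ∫|χ|² = 1, i.e. A² = (a/2)^(−1), substitute and integrate.
Substituting u = x/a, A² and the length scale cancel in the ratio: P = ∫_{5/12}^{1/2} sin(4·π·u)^2 du / ∫_{0}^{1} sin(4·π·u)^2 du.
Using ∫ sin(4·π·u)^2 du = u/2 - sin(4·π·u)·cos(4·π·u)/(8·π), the numerator is -√(3)/(32·π) + 1/24 and the denominator is 1/2.
Evaluating gives P = (-√(3)/16 + π/12)/π.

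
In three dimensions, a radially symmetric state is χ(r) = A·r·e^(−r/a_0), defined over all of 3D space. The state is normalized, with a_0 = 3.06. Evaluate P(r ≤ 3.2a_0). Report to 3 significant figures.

Integrate the radial probability density 4πr²|χ|² over r ≤ 3.2a_0.
The full normalization integral is A²·[3·π·a_0^5] = 1, fixing A².
Let u = r/a_0; then A², 4π and the length scale all cancel, so P = ∫_{0}^{3.2} u^4·e^(-2·u) du ÷ ∫_{0}^{∞} u^4·e^(-2·u) du.
Using ∫ u^4·e^(-2·u) du = -(u^4/2 + u^3 + 3·u^2/2 + 3·u/2 + 3/4)·e^(-2·u), the numerator is ≈ 0.57370 and the denominator is 3/4.
Taking the ratio yields P = 0.7649.

P ≈ 0.765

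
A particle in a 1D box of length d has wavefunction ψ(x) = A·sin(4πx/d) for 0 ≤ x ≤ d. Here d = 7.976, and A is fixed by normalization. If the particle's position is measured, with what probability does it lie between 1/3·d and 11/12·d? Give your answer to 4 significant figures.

P ≈ 0.6522

|ψ|² is the probability density, so P = ∫_{1/3·d}^{11/12·d} |ψ|² dx.
The normalization integral ∫|ψ|²dx over the whole domain equals d/2·A², and A² cancels in the ratio.
Substituting u = x/d, A² and the length scale cancel in the ratio: P = ∫_{1/3}^{11/12} sin(4·π·u)^2 du / ∫_{0}^{1} sin(4·π·u)^2 du.
With ∫ sin(4·π·u)^2 du = u/2 - sin(4·π·u)·cos(4·π·u)/(8·π) + C, the region integral is √(3)/(16·π) + 7/24 and the full one is 1/2.
Evaluating gives P = √(3)/(8·π) + 7/12.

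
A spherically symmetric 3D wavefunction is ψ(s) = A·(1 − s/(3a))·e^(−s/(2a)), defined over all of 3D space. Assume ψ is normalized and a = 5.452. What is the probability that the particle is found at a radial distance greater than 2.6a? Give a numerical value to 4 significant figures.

P ≈ 0.6490

Integrate the radial probability density 4πs²|ψ|² over s > 2.6a.
The full normalization integral is A²·[8·π·a^3/3] = 1, fixing A².
Substituting u = s/a, A², 4π and the length scale all cancel in the ratio: P = ∫_{2.6}^{∞} u^2·(1 - u/3)^2·e^(-u) du / ∫_{0}^{∞} u^2·(1 - u/3)^2·e^(-u) du.
With ∫ u^2·(1 - u/3)^2·e^(-u) du = (-u^4 + 2·u^3 - 3·u^2 - 6·u - 6)·e^(-u)/9 + C, the region integral is ≈ 0.432649 and the full one is 2/3.
Taking the ratio yields P = 0.64897.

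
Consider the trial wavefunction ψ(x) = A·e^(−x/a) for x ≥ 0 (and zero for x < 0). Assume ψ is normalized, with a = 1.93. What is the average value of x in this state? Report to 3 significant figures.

⟨x⟩ = ∫ x |ψ|² dx over the full domain.
With ∫₀^∞ x^1 e^(−αx) dx = 1!/α^2, evaluating both integrals, ⟨x⟩ = a/2.
Putting a = 1.93 gives 0.9650.

⟨x⟩ ≈ 0.965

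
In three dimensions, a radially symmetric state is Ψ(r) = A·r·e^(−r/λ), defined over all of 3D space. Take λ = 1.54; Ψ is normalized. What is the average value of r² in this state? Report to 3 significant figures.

The expectation value is the |Ψ|²-weighted average of r^2: ∫ r^2|Ψ|² 4πr² dr.
With ∫₀^∞ r^6 e^(−αr) dr = 6!/α^7, since the A² factors cancel between numerator and denominator, ⟨r²⟩ = 15·λ^2/2.
With λ = 1.54, ⟨r^2⟩ = 17.79.

⟨r^2⟩ ≈ 17.8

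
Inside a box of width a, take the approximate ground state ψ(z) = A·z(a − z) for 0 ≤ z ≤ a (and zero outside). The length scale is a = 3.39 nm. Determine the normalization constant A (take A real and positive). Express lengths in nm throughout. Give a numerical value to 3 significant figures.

The normalization condition is ∫|ψ|² dz = 1 from 0 to a.
∫|ψ|² dz = A²·(a^5/30).
Hence A² = 1/[a^5/30].
With a = 3.39: A² = 0.06701 and A = 0.2589.

A ≈ 0.259 nm^(-5/2)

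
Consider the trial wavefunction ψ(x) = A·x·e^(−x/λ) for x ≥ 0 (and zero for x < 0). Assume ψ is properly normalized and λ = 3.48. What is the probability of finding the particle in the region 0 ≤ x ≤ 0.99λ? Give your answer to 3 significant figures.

P ≈ 0.318

P = ∫_{0}^{0.99λ} |ψ(x)|² dx.
Since A² = 1/(λ^3/4), this is the region integral divided by the full normalization integral.
Let u = x/λ; then A² and the length scale cancel, so P = ∫_{0}^{0.99} u^2·e^(-2·u) du ÷ ∫_{0}^{∞} u^2·e^(-2·u) du.
With ∫ u^2·e^(-2·u) du = -(2·u^2 + 2·u + 1)·e^(-2·u)/4 + C, the region integral is ≈ 0.079478 and the full one is 1/4.
Evaluating gives P = 0.3179.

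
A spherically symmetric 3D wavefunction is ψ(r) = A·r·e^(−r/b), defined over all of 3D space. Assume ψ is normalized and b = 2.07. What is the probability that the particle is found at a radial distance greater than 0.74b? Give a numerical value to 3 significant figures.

P ≈ 0.982

Integrate the radial probability density 4πr²|ψ|² over r > 0.74b.
Normalization gives A² = 1/(3·π·b^5).
Substituting u = r/b, A², 4π and the length scale all cancel in the ratio: P = ∫_{0.74}^{∞} u^4·e^(-2·u) du / ∫_{0}^{∞} u^4·e^(-2·u) du.
Using ∫ u^4·e^(-2·u) du = -(u^4/2 + u^3 + 3·u^2/2 + 3·u/2 + 3/4)·e^(-2·u), the numerator is ≈ 0.73676 and the denominator is 3/4.
The region integral divided by the full integral gives P = 0.9823.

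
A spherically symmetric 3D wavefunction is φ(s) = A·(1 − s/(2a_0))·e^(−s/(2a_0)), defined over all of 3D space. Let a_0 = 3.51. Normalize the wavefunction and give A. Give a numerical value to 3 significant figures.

We need A² ∫|f|² 4πs² ds = 1, taking the integral from 0 to ∞.
Recall ∫₀^∞ s^m e^(−s/β) ds = m!·β^(m+1), carrying out the integral gives A² · 8·π·a_0^3.
Hence A² = 1/[8·π·a_0^3].
Plugging in a_0 = 3.51 yields A = 0.03033.

A ≈ 0.0303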